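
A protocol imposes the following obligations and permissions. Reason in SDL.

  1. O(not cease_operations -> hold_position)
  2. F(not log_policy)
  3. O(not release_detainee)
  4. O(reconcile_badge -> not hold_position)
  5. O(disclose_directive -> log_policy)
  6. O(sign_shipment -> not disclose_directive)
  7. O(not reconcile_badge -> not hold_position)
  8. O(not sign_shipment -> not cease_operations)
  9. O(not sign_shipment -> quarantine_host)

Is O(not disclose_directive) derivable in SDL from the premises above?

Yes

By case analysis on not reconcile_badge: premise 7 gives O(not reconcile_badge -> not hold_position) and premise 4 gives O(reconcile_badge -> not hold_position), so O(not hold_position) either way.
Premise 1 is O(not cease_operations -> hold_position); contrapositively O(not hold_position -> cease_operations). Since O(not hold_position) holds, K gives O(cease_operations).
Premise 8, O(not sign_shipment -> not cease_operations), contraposes to O(cease_operations -> sign_shipment); with O(cease_operations) we get O(sign_shipment).
From O(sign_shipment) and premise 6, O(sign_shipment -> not disclose_directive), we obtain O(not disclose_directive).
Premises 2, 3, 5, 9 do not contribute to this derivation.
So O(not disclose_directive) follows.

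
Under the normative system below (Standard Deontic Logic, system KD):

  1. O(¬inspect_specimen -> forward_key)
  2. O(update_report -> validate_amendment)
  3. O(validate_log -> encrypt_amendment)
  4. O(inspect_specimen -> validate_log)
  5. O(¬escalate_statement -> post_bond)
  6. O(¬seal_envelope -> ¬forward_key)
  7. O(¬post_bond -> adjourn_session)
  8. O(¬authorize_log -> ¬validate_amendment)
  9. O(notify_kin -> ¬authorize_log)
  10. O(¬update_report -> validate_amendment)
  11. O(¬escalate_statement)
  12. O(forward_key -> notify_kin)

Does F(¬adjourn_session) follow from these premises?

No

Premise 7 is O(¬post_bond -> adjourn_session), but O(¬post_bond) is not derivable from the premises, so it does not yield O(adjourn_session).
No other premise forces O(adjourn_session). An ideal world satisfying every premise can still have ¬adjourn_session true, so F(¬adjourn_session) is not derivable.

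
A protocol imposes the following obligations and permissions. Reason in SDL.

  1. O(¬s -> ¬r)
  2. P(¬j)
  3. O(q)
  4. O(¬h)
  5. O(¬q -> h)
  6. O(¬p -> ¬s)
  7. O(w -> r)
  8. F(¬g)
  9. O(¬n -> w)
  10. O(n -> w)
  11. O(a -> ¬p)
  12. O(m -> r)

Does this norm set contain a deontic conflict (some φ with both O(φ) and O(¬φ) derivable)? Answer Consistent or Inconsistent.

Premise 5 is O(¬q -> h), but O(¬q) is not derivable from the premises, so it does not yield O(h).
So O(h) is not derivable, and the apparent clash with O(¬h) does not arise.
A world satisfying every obligation exists (e.g. a=false, g=true, h=false, j=false, m=false, n=false, p=true, q=true, r=true, s=true, w=true); no atom is both obligatory and forbidden, so the set is consistent.

Consistent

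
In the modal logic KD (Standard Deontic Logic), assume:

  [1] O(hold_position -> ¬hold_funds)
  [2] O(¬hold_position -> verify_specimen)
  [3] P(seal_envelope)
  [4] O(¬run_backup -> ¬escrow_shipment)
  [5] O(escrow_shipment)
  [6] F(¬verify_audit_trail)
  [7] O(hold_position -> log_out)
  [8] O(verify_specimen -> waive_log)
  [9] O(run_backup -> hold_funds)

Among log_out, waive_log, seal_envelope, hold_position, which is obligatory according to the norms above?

waive_log

Premise 5 states O(escrow_shipment) outright.
The contrapositive of premise 4 (O(¬run_backup -> ¬escrow_shipment)) is O(escrow_shipment -> run_backup), and O(escrow_shipment) is already established, so O(run_backup).
Premise 9 is O(run_backup -> hold_funds); since O(run_backup), deontic closure gives O(hold_funds).
Premise 1 is O(hold_position -> ¬hold_funds); contrapositively O(hold_funds -> ¬hold_position). Since O(hold_funds) holds, K gives O(¬hold_position).
Premise 2 is O(¬hold_position -> verify_specimen); since O(¬hold_position), deontic closure gives O(verify_specimen).
From O(verify_specimen) and premise 8, O(verify_specimen -> waive_log), we obtain O(waive_log).
So O(waive_log) holds — waive_log is obligatory. None of the other listed options is made obligatory by any chain of premises.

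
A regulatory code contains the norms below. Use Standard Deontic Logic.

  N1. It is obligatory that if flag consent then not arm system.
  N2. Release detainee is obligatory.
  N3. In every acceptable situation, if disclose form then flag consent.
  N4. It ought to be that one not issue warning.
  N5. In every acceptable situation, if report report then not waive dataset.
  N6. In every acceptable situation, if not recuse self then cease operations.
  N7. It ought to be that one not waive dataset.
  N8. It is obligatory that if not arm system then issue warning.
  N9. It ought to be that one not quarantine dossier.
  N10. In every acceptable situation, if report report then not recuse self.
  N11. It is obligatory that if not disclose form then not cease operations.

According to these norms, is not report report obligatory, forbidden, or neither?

Obligatory

From premise 4 we have O(¬issue_warning).
Premise 8, O(¬arm_system → issue_warning), contraposes to O(¬issue_warning → arm_system); with O(¬issue_warning) we get O(arm_system).
Premise 1, O(flag_consent → ¬arm_system), contraposes to O(arm_system → ¬flag_consent); with O(arm_system) we get O(¬flag_consent).
Premise 3, O(disclose_form → flag_consent), contraposes to O(¬flag_consent → ¬disclose_form); with O(¬flag_consent) we get O(¬disclose_form).
With premise 11, O(¬disclose_form → ¬cease_operations), the K-axiom yields O(¬cease_operations).
Premise 6 is O(¬recuse_self → cease_operations); contrapositively O(¬cease_operations → recuse_self). Since O(¬cease_operations) holds, K gives O(recuse_self).
Premise 10 is O(report_report → ¬recuse_self); contrapositively O(recuse_self → ¬report_report). Since O(recuse_self) holds, K gives O(¬report_report).
Premises 2, 5, 7, 9 do not contribute to this derivation.
Hence ¬report_report is obligatory.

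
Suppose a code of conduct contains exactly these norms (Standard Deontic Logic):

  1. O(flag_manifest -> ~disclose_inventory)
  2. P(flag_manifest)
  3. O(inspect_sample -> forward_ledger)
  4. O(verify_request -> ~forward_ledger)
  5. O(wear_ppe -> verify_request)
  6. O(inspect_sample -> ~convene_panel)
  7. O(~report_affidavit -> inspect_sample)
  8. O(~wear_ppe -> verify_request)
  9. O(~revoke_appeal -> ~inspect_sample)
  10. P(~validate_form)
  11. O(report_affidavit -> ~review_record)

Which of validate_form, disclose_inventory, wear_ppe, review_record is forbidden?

review_record

By case analysis on wear_ppe: premise 5 gives O(wear_ppe -> verify_request) and premise 8 gives O(~wear_ppe -> verify_request), so O(verify_request) either way.
With premise 4, O(verify_request -> ~forward_ledger), the K-axiom yields O(~forward_ledger).
Premise 3 is O(inspect_sample -> forward_ledger); contrapositively O(~forward_ledger -> ~inspect_sample). Since O(~forward_ledger) holds, K gives O(~inspect_sample).
Premise 7, O(~report_affidavit -> inspect_sample), contraposes to O(~inspect_sample -> report_affidavit); with O(~inspect_sample) we get O(report_affidavit).
Premise 11 is O(report_affidavit -> ~review_record); since O(report_affidavit), deontic closure gives O(~review_record).
So O(~review_record) holds, i.e. review_record is forbidden. None of the other listed options is forbidden under the premises.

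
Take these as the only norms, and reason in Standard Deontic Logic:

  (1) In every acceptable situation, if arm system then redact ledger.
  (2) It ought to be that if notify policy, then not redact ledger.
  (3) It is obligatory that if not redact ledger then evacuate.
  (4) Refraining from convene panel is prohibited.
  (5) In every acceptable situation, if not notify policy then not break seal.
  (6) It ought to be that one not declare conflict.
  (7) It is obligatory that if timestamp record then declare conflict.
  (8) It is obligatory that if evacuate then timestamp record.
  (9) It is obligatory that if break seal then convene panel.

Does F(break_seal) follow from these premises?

Premise 6 states O(¬declare_conflict) outright.
Premise 7 is O(timestamp_record → declare_conflict); contrapositively O(¬declare_conflict → ¬timestamp_record). Since O(¬declare_conflict) holds, K gives O(¬timestamp_record).
Premise 8, O(evacuate → timestamp_record), contraposes to O(¬timestamp_record → ¬evacuate); with O(¬timestamp_record) we get O(¬evacuate).
Premise 3 is O(¬redact_ledger → evacuate); contrapositively O(¬evacuate → redact_ledger). Since O(¬evacuate) holds, K gives O(redact_ledger).
The contrapositive of premise 2 (O(notify_policy → ¬redact_ledger)) is O(redact_ledger → ¬notify_policy), and O(redact_ledger) is already established, so O(¬notify_policy).
Applying K to premise 5 (O(¬notify_policy → ¬break_seal)) and O(¬notify_policy) yields O(¬break_seal).
Premises 1, 4, 9 do not contribute to this derivation.
So O(¬break_seal) holds, i.e. F(break_seal). The claim follows.

Yes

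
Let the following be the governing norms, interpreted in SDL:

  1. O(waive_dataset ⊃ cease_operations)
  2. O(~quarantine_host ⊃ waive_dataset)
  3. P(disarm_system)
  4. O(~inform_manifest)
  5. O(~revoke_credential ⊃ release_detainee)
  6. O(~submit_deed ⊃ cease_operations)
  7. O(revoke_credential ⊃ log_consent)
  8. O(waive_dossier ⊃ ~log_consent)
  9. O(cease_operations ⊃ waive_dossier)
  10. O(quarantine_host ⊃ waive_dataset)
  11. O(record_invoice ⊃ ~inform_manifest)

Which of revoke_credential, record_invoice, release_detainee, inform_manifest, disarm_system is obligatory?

release_detainee

Premises 2 and 10 are O(~quarantine_host ⊃ waive_dataset) and O(quarantine_host ⊃ waive_dataset); every ideal world satisfies ~quarantine_host or quarantine_host, so in either case waive_dataset holds — hence O(waive_dataset).
Applying K to premise 1 (O(waive_dataset ⊃ cease_operations)) and O(waive_dataset) yields O(cease_operations).
Applying K to premise 9 (O(cease_operations ⊃ waive_dossier)) and O(cease_operations) yields O(waive_dossier).
With premise 8, O(waive_dossier ⊃ ~log_consent), the K-axiom yields O(~log_consent).
The contrapositive of premise 7 (O(revoke_credential ⊃ log_consent)) is O(~log_consent ⊃ ~revoke_credential), and O(~log_consent) is already established, so O(~revoke_credential).
Premise 5 is O(~revoke_credential ⊃ release_detainee); since O(~revoke_credential), deontic closure gives O(release_detainee).
So O(release_detainee) holds — release_detainee is obligatory. None of the other listed options is made obligatory by any chain of premises.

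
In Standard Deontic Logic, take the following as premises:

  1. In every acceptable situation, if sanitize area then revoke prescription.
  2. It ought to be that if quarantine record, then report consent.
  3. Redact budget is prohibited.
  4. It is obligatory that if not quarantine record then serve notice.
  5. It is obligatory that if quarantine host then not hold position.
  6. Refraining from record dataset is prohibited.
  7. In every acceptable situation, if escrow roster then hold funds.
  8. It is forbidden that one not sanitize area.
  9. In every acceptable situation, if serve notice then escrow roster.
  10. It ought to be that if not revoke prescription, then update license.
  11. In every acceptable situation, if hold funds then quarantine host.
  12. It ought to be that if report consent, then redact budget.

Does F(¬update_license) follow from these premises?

Premise 10 is O(¬revoke_prescription → update_license), but O(¬revoke_prescription) is not derivable from the premises, so it does not yield O(update_license).
No other premise forces O(update_license). An ideal world satisfying every premise can still have ¬update_license true, so F(¬update_license) is not derivable.

No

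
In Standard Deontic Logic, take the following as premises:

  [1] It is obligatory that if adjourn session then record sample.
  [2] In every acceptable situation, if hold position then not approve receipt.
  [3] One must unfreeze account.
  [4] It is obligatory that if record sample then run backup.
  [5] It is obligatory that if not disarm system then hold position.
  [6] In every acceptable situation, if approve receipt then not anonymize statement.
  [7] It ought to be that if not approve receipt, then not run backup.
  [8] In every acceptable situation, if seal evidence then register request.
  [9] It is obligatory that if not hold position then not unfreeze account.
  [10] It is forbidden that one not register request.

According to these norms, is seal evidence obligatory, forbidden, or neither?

Premise 8 is O(seal_evidence → register_request); even if O(register_request) held, inferring O(seal_evidence) would be affirming the consequent — invalid.
No premise or chain of K-axiom applications forces O(seal_evidence), and none forces O(¬seal_evidence). So seal_evidence is neither obligatory nor forbidden under these norms.

Neither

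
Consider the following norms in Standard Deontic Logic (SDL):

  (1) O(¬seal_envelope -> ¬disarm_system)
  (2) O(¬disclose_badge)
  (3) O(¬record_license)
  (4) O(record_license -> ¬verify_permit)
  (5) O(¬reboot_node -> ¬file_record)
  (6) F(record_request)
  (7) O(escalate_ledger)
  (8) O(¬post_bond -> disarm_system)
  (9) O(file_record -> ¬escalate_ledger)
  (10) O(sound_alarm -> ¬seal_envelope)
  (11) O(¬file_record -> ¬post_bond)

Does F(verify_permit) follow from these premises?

Premise 4 is O(record_license -> ¬verify_permit), but O(record_license) is not derivable from the premises, so it does not yield O(¬verify_permit).
No other premise forces O(¬verify_permit). An ideal world satisfying every premise can still have verify_permit true, so F(verify_permit) is not derivable.

No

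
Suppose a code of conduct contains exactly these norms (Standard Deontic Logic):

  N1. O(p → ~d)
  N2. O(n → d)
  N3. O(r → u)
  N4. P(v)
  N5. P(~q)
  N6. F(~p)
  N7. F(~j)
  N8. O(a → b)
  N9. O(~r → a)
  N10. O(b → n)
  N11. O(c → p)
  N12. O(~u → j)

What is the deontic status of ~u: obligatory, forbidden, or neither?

Forbidden

Premise 6 is F(~p), i.e. O(p).
With premise 1, O(p → ~d), the K-axiom yields O(~d).
Premise 2 is O(n → d); contrapositively O(~d → ~n). Since O(~d) holds, K gives O(~n).
Premise 10, O(b → n), contraposes to O(~n → ~b); with O(~n) we get O(~b).
Premise 8, O(a → b), contraposes to O(~b → ~a); with O(~b) we get O(~a).
Premise 9, O(~r → a), contraposes to O(~a → r); with O(~a) we get O(r).
Premise 3 is O(r → u); since O(r), deontic closure gives O(u).
Premises 4, 5, 7, 11, 12 do not contribute to this derivation.
Thus O(u), which is F(~u): ~u is forbidden.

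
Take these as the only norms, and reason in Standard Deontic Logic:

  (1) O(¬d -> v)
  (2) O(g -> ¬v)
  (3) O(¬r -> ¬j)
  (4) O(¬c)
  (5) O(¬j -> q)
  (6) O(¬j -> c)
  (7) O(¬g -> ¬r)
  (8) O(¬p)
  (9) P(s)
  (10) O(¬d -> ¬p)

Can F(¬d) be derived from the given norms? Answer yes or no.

Premise 4 gives O(¬c).
Premise 6 is O(¬j -> c); contrapositively O(¬c -> j). Since O(¬c) holds, K gives O(j).
The contrapositive of premise 3 (O(¬r -> ¬j)) is O(j -> r), and O(j) is already established, so O(r).
The contrapositive of premise 7 (O(¬g -> ¬r)) is O(r -> g), and O(r) is already established, so O(g).
Premise 2 is O(g -> ¬v); since O(g), deontic closure gives O(¬v).
Premise 1 is O(¬d -> v); contrapositively O(¬v -> d). Since O(¬v) holds, K gives O(d).
Premises 5, 8, 9, 10 do not contribute to this derivation.
So O(d) holds, i.e. F(¬d). The claim follows.

Yes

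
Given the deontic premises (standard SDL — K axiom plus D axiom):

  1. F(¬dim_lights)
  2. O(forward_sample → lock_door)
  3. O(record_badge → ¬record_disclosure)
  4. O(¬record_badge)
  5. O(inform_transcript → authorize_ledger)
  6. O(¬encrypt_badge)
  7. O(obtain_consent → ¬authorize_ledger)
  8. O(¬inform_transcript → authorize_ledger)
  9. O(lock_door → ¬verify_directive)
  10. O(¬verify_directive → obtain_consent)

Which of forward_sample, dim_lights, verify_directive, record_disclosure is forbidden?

forward_sample

Premises 8 and 5 cover both cases: O(¬inform_transcript → authorize_ledger) and O(inform_transcript → authorize_ledger). Since ¬inform_transcript ∨ inform_transcript is a tautology, O(authorize_ledger) follows.
Premise 7 is O(obtain_consent → ¬authorize_ledger); contrapositively O(authorize_ledger → ¬obtain_consent). Since O(authorize_ledger) holds, K gives O(¬obtain_consent).
The contrapositive of premise 10 (O(¬verify_directive → obtain_consent)) is O(¬obtain_consent → verify_directive), and O(¬obtain_consent) is already established, so O(verify_directive).
Premise 9, O(lock_door → ¬verify_directive), contraposes to O(verify_directive → ¬lock_door); with O(verify_directive) we get O(¬lock_door).
The contrapositive of premise 2 (O(forward_sample → lock_door)) is O(¬lock_door → ¬forward_sample), and O(¬lock_door) is already established, so O(¬forward_sample).
So O(¬forward_sample) holds, i.e. forward_sample is forbidden. None of the other listed options is forbidden under the premises.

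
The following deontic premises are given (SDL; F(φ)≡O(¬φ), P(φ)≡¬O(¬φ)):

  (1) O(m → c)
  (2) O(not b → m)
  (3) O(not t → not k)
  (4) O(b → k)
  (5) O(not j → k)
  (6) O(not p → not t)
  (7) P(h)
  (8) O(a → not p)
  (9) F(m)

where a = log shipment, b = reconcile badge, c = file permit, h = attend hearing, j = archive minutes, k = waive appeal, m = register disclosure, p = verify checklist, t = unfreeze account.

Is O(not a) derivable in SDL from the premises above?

F(m) at premise 9 means O(not m).
Premise 2, O(not b → m), contraposes to O(not m → b); with O(not m) we get O(b).
From O(b) and premise 4, O(b → k), we obtain O(k).
The contrapositive of premise 3 (O(not t → not k)) is O(k → t), and O(k) is already established, so O(t).
The contrapositive of premise 6 (O(not p → not t)) is O(t → p), and O(t) is already established, so O(p).
The contrapositive of premise 8 (O(a → not p)) is O(p → not a), and O(p) is already established, so O(not a).
Premises 1, 5, 7 do not contribute to this derivation.
So O(not a) follows.

Yes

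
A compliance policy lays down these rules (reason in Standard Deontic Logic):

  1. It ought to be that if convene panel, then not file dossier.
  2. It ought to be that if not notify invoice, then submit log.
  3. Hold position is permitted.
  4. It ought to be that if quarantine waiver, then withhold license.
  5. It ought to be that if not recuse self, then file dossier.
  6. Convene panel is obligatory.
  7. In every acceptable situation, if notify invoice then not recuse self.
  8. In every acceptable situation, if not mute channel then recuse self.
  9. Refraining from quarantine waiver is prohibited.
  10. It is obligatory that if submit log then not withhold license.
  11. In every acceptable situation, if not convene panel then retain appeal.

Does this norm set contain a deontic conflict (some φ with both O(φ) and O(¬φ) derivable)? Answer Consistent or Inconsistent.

Inconsistent

Premise 6 gives O(convene_panel).
From O(convene_panel) and premise 1, O(convene_panel → ¬file_dossier), we obtain O(¬file_dossier).
Premise 5, O(¬recuse_self → file_dossier), contraposes to O(¬file_dossier → recuse_self); with O(¬file_dossier) we get O(recuse_self).
Premise 7, O(notify_invoice → ¬recuse_self), contraposes to O(recuse_self → ¬notify_invoice); with O(recuse_self) we get O(¬notify_invoice).
Premise 2 is O(¬notify_invoice → submit_log); since O(¬notify_invoice), deontic closure gives O(submit_log).
Applying K to premise 10 (O(submit_log → ¬withhold_license)) and O(submit_log) yields O(¬withhold_license).
The contrapositive of premise 4 (O(quarantine_waiver → withhold_license)) is O(¬withhold_license → ¬quarantine_waiver), and O(¬withhold_license) is already established, so O(¬quarantine_waiver).
However, F(¬quarantine_waiver) at premise 9 amounts to O(quarantine_waiver).
We now have both O(¬quarantine_waiver) and O(quarantine_waiver) — quarantine_waiver is simultaneously obligatory and forbidden, violating the D-axiom.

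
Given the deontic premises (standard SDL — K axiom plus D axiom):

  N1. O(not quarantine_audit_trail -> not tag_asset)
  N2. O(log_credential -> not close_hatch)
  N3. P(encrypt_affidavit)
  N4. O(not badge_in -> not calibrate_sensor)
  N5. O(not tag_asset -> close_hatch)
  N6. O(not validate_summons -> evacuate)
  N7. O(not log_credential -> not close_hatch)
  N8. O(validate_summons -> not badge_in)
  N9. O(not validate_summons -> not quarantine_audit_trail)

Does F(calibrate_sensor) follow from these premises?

Yes

Premises 7 and 2 cover both cases: O(not log_credential -> not close_hatch) and O(log_credential -> not close_hatch). Since not log_credential ∨ log_credential is a tautology, O(not close_hatch) follows.
The contrapositive of premise 5 (O(not tag_asset -> close_hatch)) is O(not close_hatch -> tag_asset), and O(not close_hatch) is already established, so O(tag_asset).
The contrapositive of premise 1 (O(not quarantine_audit_trail -> not tag_asset)) is O(tag_asset -> quarantine_audit_trail), and O(tag_asset) is already established, so O(quarantine_audit_trail).
Premise 9, O(not validate_summons -> not quarantine_audit_trail), contraposes to O(quarantine_audit_trail -> validate_summons); with O(quarantine_audit_trail) we get O(validate_summons).
Premise 8 is O(validate_summons -> not badge_in); since O(validate_summons), deontic closure gives O(not badge_in).
From O(not badge_in) and premise 4, O(not badge_in -> not calibrate_sensor), we obtain O(not calibrate_sensor).
Premises 3, 6 do not contribute to this derivation.
So O(not calibrate_sensor) holds, i.e. F(calibrate_sensor). The claim follows.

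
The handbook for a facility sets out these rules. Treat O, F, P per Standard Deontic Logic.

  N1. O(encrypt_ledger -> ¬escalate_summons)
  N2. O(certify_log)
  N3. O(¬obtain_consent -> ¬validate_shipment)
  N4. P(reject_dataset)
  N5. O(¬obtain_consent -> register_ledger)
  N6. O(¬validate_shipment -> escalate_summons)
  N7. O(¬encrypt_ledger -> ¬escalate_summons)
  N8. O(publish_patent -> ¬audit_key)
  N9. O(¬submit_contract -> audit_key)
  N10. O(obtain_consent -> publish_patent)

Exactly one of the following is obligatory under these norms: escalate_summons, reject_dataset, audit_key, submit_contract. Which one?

By case analysis on ¬encrypt_ledger: premise 7 gives O(¬encrypt_ledger -> ¬escalate_summons) and premise 1 gives O(encrypt_ledger -> ¬escalate_summons), so O(¬escalate_summons) either way.
Premise 6, O(¬validate_shipment -> escalate_summons), contraposes to O(¬escalate_summons -> validate_shipment); with O(¬escalate_summons) we get O(validate_shipment).
Premise 3 is O(¬obtain_consent -> ¬validate_shipment); contrapositively O(validate_shipment -> obtain_consent). Since O(validate_shipment) holds, K gives O(obtain_consent).
With premise 10, O(obtain_consent -> publish_patent), the K-axiom yields O(publish_patent).
From O(publish_patent) and premise 8, O(publish_patent -> ¬audit_key), we obtain O(¬audit_key).
Premise 9, O(¬submit_contract -> audit_key), contraposes to O(¬audit_key -> submit_contract); with O(¬audit_key) we get O(submit_contract).
So O(submit_contract) holds — submit_contract is obligatory. None of the other listed options is made obligatory by any chain of premises.

submit_contract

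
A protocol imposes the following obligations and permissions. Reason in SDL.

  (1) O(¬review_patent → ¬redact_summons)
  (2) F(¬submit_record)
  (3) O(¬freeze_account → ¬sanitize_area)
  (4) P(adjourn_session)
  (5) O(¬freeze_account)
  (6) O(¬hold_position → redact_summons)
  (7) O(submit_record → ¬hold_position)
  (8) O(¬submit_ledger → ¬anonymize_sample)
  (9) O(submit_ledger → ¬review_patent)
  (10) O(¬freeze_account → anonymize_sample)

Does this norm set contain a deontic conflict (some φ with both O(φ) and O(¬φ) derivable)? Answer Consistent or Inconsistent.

Inconsistent

Premise 2 is F(¬submit_record), i.e. O(submit_record).
With premise 7, O(submit_record → ¬hold_position), the K-axiom yields O(¬hold_position).
With premise 6, O(¬hold_position → redact_summons), the K-axiom yields O(redact_summons).
Premise 1, O(¬review_patent → ¬redact_summons), contraposes to O(redact_summons → review_patent); with O(redact_summons) we get O(review_patent).
Premise 9 is O(submit_ledger → ¬review_patent); contrapositively O(review_patent → ¬submit_ledger). Since O(review_patent) holds, K gives O(¬submit_ledger).
From O(¬submit_ledger) and premise 8, O(¬submit_ledger → ¬anonymize_sample), we obtain O(¬anonymize_sample).
The contrapositive of premise 10 (O(¬freeze_account → anonymize_sample)) is O(¬anonymize_sample → freeze_account), and O(¬anonymize_sample) is already established, so O(freeze_account).
However, premise 5 gives O(¬freeze_account).
We now have both O(freeze_account) and O(¬freeze_account) — freeze_account is simultaneously obligatory and forbidden, violating the D-axiom.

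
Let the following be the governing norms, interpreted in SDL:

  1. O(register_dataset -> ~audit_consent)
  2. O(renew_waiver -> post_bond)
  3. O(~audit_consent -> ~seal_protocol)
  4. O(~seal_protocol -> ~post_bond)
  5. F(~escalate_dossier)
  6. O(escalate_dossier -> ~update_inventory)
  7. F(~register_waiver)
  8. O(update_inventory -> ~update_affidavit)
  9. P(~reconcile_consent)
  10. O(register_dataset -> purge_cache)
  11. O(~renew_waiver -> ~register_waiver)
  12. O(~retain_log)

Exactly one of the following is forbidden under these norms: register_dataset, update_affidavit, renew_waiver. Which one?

register_dataset

Premise 7 is F(~register_waiver), i.e. O(register_waiver).
Premise 11 is O(~renew_waiver -> ~register_waiver); contrapositively O(register_waiver -> renew_waiver). Since O(register_waiver) holds, K gives O(renew_waiver).
From O(renew_waiver) and premise 2, O(renew_waiver -> post_bond), we obtain O(post_bond).
Premise 4, O(~seal_protocol -> ~post_bond), contraposes to O(post_bond -> seal_protocol); with O(post_bond) we get O(seal_protocol).
Premise 3, O(~audit_consent -> ~seal_protocol), contraposes to O(seal_protocol -> audit_consent); with O(seal_protocol) we get O(audit_consent).
The contrapositive of premise 1 (O(register_dataset -> ~audit_consent)) is O(audit_consent -> ~register_dataset), and O(audit_consent) is already established, so O(~register_dataset).
So O(~register_dataset) holds, i.e. register_dataset is forbidden. None of the other listed options is forbidden under the premises.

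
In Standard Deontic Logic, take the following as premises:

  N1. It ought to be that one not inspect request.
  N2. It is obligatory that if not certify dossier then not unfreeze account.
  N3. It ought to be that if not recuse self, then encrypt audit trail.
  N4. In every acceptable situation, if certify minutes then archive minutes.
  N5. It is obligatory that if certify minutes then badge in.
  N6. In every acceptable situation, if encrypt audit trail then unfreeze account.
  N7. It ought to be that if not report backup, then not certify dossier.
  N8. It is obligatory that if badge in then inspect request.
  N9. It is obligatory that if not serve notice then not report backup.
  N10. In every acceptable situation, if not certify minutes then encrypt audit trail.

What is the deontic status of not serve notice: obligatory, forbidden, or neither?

From premise 1 we have O(¬inspect_request).
The contrapositive of premise 8 (O(badge_in → inspect_request)) is O(¬inspect_request → ¬badge_in), and O(¬inspect_request) is already established, so O(¬badge_in).
Premise 5 is O(certify_minutes → badge_in); contrapositively O(¬badge_in → ¬certify_minutes). Since O(¬badge_in) holds, K gives O(¬certify_minutes).
Premise 10 is O(¬certify_minutes → encrypt_audit_trail); since O(¬certify_minutes), deontic closure gives O(encrypt_audit_trail).
Applying K to premise 6 (O(encrypt_audit_trail → unfreeze_account)) and O(encrypt_audit_trail) yields O(unfreeze_account).
The contrapositive of premise 2 (O(¬certify_dossier → ¬unfreeze_account)) is O(unfreeze_account → certify_dossier), and O(unfreeze_account) is already established, so O(certify_dossier).
Premise 7 is O(¬report_backup → ¬certify_dossier); contrapositively O(certify_dossier → report_backup). Since O(certify_dossier) holds, K gives O(report_backup).
Premise 9, O(¬serve_notice → ¬report_backup), contraposes to O(report_backup → serve_notice); with O(report_backup) we get O(serve_notice).
Premises 3, 4 do not contribute to this derivation.
Thus O(serve_notice), which is F(¬serve_notice): ¬serve_notice is forbidden.

Forbidden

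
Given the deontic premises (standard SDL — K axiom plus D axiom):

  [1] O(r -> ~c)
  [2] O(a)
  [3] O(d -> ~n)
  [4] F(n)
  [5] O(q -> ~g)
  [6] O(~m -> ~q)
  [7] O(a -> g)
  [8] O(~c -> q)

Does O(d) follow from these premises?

No

Premise 3 is O(d -> ~n); even if O(~n) held, inferring O(d) would be affirming the consequent — invalid.
No other premise forces O(d). An ideal world satisfying every premise can still have d false, so O(d) is not derivable.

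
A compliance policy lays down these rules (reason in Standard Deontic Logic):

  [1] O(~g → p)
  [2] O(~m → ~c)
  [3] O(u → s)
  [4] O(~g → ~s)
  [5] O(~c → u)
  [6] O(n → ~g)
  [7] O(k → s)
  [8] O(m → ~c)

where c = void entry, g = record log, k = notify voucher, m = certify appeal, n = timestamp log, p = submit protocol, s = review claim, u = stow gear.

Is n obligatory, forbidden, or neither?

Forbidden

Premises 2 and 8 cover both cases: O(~m → ~c) and O(m → ~c). Since ~m ∨ m is a tautology, O(~c) follows.
From O(~c) and premise 5, O(~c → u), we obtain O(u).
With premise 3, O(u → s), the K-axiom yields O(s).
The contrapositive of premise 4 (O(~g → ~s)) is O(s → g), and O(s) is already established, so O(g).
Premise 6, O(n → ~g), contraposes to O(g → ~n); with O(g) we get O(~n).
Premises 1, 7 do not contribute to this derivation.
Thus O(~n), which is F(n): n is forbidden.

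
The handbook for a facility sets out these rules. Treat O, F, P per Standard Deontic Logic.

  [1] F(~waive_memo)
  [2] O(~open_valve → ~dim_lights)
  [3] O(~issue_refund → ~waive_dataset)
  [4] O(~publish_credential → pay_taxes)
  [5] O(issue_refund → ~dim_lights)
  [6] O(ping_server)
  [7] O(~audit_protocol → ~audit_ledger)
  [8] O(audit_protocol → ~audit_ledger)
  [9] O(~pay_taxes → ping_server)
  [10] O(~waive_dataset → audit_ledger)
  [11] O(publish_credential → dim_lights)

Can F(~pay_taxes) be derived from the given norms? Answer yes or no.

Yes

Premises 8 and 7 cover both cases: O(audit_protocol → ~audit_ledger) and O(~audit_protocol → ~audit_ledger). Since audit_protocol ∨ ~audit_protocol is a tautology, O(~audit_ledger) follows.
Premise 10 is O(~waive_dataset → audit_ledger); contrapositively O(~audit_ledger → waive_dataset). Since O(~audit_ledger) holds, K gives O(waive_dataset).
Premise 3, O(~issue_refund → ~waive_dataset), contraposes to O(waive_dataset → issue_refund); with O(waive_dataset) we get O(issue_refund).
Premise 5 is O(issue_refund → ~dim_lights); since O(issue_refund), deontic closure gives O(~dim_lights).
Premise 11 is O(publish_credential → dim_lights); contrapositively O(~dim_lights → ~publish_credential). Since O(~dim_lights) holds, K gives O(~publish_credential).
Applying K to premise 4 (O(~publish_credential → pay_taxes)) and O(~publish_credential) yields O(pay_taxes).
Premises 1, 2, 6, 9 do not contribute to this derivation.
So O(pay_taxes) holds, i.e. F(~pay_taxes). The claim follows.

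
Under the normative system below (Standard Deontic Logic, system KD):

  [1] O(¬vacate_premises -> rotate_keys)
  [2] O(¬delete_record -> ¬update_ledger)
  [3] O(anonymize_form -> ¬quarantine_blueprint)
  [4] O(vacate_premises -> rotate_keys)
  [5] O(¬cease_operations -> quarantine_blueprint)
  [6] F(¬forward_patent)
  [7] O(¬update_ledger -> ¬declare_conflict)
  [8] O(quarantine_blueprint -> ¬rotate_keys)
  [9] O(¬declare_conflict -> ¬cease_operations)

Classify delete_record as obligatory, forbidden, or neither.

Obligatory

Premises 4 and 1 are O(vacate_premises -> rotate_keys) and O(¬vacate_premises -> rotate_keys); every ideal world satisfies vacate_premises or ¬vacate_premises, so in either case rotate_keys holds — hence O(rotate_keys).
Premise 8, O(quarantine_blueprint -> ¬rotate_keys), contraposes to O(rotate_keys -> ¬quarantine_blueprint); with O(rotate_keys) we get O(¬quarantine_blueprint).
Premise 5, O(¬cease_operations -> quarantine_blueprint), contraposes to O(¬quarantine_blueprint -> cease_operations); with O(¬quarantine_blueprint) we get O(cease_operations).
Premise 9 is O(¬declare_conflict -> ¬cease_operations); contrapositively O(cease_operations -> declare_conflict). Since O(cease_operations) holds, K gives O(declare_conflict).
Premise 7 is O(¬update_ledger -> ¬declare_conflict); contrapositively O(declare_conflict -> update_ledger). Since O(declare_conflict) holds, K gives O(update_ledger).
The contrapositive of premise 2 (O(¬delete_record -> ¬update_ledger)) is O(update_ledger -> delete_record), and O(update_ledger) is already established, so O(delete_record).
Premises 3, 6 do not contribute to this derivation.
Hence delete_record is obligatory.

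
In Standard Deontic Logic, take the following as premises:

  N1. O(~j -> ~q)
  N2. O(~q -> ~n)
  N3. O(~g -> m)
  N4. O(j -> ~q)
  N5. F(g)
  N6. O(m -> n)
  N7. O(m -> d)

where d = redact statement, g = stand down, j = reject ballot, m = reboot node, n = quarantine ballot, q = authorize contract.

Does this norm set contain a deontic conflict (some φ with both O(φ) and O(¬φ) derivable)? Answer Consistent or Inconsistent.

Inconsistent

Premises 4 and 1 are O(j -> ~q) and O(~j -> ~q); every ideal world satisfies j or ~j, so in either case ~q holds — hence O(~q).
Applying K to premise 2 (O(~q -> ~n)) and O(~q) yields O(~n).
Premise 6 is O(m -> n); contrapositively O(~n -> ~m). Since O(~n) holds, K gives O(~m).
Premise 3, O(~g -> m), contraposes to O(~m -> g); with O(~m) we get O(g).
However, F(g) at premise 5 amounts to O(~g).
We now have both O(g) and O(~g) — g is simultaneously obligatory and forbidden, violating the D-axiom.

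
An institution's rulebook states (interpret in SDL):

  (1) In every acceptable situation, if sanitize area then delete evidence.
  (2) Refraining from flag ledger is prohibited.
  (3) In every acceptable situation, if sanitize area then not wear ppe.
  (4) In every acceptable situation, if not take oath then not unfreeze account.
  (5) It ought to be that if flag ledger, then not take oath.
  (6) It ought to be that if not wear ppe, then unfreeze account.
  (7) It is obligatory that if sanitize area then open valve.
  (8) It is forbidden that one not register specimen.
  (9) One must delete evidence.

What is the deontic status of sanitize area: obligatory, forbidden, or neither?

Premise 2 is F(¬flag_ledger), i.e. O(flag_ledger).
With premise 5, O(flag_ledger → ¬take_oath), the K-axiom yields O(¬take_oath).
From O(¬take_oath) and premise 4, O(¬take_oath → ¬unfreeze_account), we obtain O(¬unfreeze_account).
Premise 6, O(¬wear_ppe → unfreeze_account), contraposes to O(¬unfreeze_account → wear_ppe); with O(¬unfreeze_account) we get O(wear_ppe).
Premise 3 is O(sanitize_area → ¬wear_ppe); contrapositively O(wear_ppe → ¬sanitize_area). Since O(wear_ppe) holds, K gives O(¬sanitize_area).
Premises 1, 7, 8, 9 do not contribute to this derivation.
Thus O(¬sanitize_area), which is F(sanitize_area): sanitize_area is forbidden.

Forbidden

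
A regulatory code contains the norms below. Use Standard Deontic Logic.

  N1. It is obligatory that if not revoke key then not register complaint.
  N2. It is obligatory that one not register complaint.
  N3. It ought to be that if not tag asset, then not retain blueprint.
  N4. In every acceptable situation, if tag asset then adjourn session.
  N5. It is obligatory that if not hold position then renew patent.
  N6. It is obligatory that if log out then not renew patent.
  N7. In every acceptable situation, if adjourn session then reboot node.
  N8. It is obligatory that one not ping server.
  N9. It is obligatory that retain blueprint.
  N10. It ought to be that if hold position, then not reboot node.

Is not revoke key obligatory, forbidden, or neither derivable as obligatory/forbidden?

Premise 1 is O(¬revoke_key → ¬register_complaint); even if O(¬register_complaint) held, inferring O(¬revoke_key) would be affirming the consequent — invalid.
No premise or chain of K-axiom applications forces O(¬revoke_key), and none forces O(revoke_key). So ¬revoke_key is neither obligatory nor forbidden under these norms.

Neither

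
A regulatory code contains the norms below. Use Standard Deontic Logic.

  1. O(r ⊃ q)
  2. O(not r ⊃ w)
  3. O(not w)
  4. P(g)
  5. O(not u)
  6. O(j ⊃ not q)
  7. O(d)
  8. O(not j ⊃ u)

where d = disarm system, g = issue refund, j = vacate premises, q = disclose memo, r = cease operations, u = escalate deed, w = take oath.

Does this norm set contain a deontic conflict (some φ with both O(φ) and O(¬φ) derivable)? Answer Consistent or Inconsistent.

Premise 5 states O(not u) outright.
Premise 8, O(not j ⊃ u), contraposes to O(not u ⊃ j); with O(not u) we get O(j).
Applying K to premise 6 (O(j ⊃ not q)) and O(j) yields O(not q).
Premise 1 is O(r ⊃ q); contrapositively O(not q ⊃ not r). Since O(not q) holds, K gives O(not r).
Premise 2 is O(not r ⊃ w); since O(not r), deontic closure gives O(w).
Yet premise 3 states O(not w).
We now have both O(w) and O(not w) — w is simultaneously obligatory and forbidden, violating the D-axiom.

Inconsistent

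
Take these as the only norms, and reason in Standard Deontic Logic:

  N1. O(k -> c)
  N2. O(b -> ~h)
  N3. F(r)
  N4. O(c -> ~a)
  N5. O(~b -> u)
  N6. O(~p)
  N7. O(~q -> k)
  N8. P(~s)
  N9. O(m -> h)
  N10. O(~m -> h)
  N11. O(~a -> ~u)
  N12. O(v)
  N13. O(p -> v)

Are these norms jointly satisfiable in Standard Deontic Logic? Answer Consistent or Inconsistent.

Consistent

Premise 13 is O(p -> v); even if O(v) held, inferring O(p) would be affirming the consequent — invalid.
So O(p) is not derivable, and the apparent clash with O(~p) does not arise.
A world satisfying every obligation exists (e.g. a=true, b=false, c=false, h=true, k=false, m=false, p=false, q=true, r=false, s=false, u=true, v=true); no atom is both obligatory and forbidden, so the set is consistent.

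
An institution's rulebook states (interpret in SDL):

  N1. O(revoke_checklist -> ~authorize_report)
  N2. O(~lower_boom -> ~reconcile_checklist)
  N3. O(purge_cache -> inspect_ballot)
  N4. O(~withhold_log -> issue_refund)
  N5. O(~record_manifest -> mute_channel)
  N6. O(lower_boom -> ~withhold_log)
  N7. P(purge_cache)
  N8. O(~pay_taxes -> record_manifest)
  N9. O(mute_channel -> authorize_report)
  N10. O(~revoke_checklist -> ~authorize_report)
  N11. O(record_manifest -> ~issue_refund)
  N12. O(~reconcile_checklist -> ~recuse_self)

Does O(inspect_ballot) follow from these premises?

No

Premise 3 is O(purge_cache -> inspect_ballot), but O(purge_cache) is not derivable from the premises (the permission P(purge_cache) asserts only ~O(~purge_cache), not O(purge_cache)), so it does not yield O(inspect_ballot).
No other premise forces O(inspect_ballot). An ideal world satisfying every premise can still have inspect_ballot false, so O(inspect_ballot) is not derivable.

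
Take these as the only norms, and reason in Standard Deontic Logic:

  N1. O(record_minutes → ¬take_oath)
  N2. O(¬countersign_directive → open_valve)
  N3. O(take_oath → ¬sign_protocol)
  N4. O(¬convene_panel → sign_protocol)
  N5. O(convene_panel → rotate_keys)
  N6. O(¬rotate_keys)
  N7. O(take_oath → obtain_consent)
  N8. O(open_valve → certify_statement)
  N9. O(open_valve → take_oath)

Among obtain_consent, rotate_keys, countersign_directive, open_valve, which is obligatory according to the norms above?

countersign_directive

Premise 6 states O(¬rotate_keys) outright.
The contrapositive of premise 5 (O(convene_panel → rotate_keys)) is O(¬rotate_keys → ¬convene_panel), and O(¬rotate_keys) is already established, so O(¬convene_panel).
Premise 4 is O(¬convene_panel → sign_protocol); since O(¬convene_panel), deontic closure gives O(sign_protocol).
Premise 3, O(take_oath → ¬sign_protocol), contraposes to O(sign_protocol → ¬take_oath); with O(sign_protocol) we get O(¬take_oath).
Premise 9 is O(open_valve → take_oath); contrapositively O(¬take_oath → ¬open_valve). Since O(¬take_oath) holds, K gives O(¬open_valve).
The contrapositive of premise 2 (O(¬countersign_directive → open_valve)) is O(¬open_valve → countersign_directive), and O(¬open_valve) is already established, so O(countersign_directive).
So O(countersign_directive) holds — countersign_directive is obligatory. None of the other listed options is made obligatory by any chain of premises.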